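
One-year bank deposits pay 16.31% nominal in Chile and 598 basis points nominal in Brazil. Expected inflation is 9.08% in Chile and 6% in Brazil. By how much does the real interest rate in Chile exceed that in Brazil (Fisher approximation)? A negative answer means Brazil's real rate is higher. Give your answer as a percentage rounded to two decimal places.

Chile: 16.31% − 9.08% = 7.230%
Brazil: 5.98% − 6% = -0.020%
Differential = 7.250% → 7.25%.

7.25%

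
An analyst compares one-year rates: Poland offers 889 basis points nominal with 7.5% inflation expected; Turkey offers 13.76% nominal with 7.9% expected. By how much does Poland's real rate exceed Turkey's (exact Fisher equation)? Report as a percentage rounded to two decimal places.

-4.14%

Poland: (1 + 0.0889)/(1 + 0.0750) − 1 = 1.2930%
Turkey: (1 + 0.1376)/(1 + 0.0790) − 1 = 5.4310%
Differential = 1.2930% − 5.4310% = -4.1379% → -4.14%.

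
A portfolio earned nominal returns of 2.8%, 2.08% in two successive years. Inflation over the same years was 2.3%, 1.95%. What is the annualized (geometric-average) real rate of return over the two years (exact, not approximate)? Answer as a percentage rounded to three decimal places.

Nominal growth factor = 1.0280 × 1.0208 = 1.04938240
Price-level growth factor = 1.0230 × 1.0195 = 1.04294850
Real growth factor = 1.04938240 / 1.04294850 = 1.00616895
Annualized real rate = 1.00616895^(1/2) − 1 = 0.3080% → 0.308%.

0.308%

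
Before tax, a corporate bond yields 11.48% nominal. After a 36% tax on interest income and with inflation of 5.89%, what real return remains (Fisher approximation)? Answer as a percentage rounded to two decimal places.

1.46%

After-tax nominal return = 11.48% × (1 − 0.36) = 7.3472%.
r ≈ 7.3472% − 5.89% → 1.46%.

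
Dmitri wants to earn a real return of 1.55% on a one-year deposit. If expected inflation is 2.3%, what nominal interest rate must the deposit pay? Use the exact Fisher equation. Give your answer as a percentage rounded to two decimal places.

3.89%

(1 + i) = (1 + r)(1 + π) = 1.01550 × 1.02300 = 1.0388565
i = 1.0388565 − 1, so the required nominal rate is 3.89%.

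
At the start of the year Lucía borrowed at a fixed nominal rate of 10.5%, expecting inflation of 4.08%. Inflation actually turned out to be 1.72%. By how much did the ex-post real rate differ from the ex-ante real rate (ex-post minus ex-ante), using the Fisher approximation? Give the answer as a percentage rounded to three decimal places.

Ex-ante: 10.5% − 4.08% = 6.420%
Ex-post: 10.5% − 1.72% = 8.780%
Difference (ex-post − ex-ante) = 2.3600% → 2.360%.

2.360%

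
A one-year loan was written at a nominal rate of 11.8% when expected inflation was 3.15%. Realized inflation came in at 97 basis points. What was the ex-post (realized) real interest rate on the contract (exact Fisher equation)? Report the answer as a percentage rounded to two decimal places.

Ex-post: (1 + 0.1180)/(1 + 0.0097) − 1 = 10.7260%
So the realized real rate is 10.73%.

10.73%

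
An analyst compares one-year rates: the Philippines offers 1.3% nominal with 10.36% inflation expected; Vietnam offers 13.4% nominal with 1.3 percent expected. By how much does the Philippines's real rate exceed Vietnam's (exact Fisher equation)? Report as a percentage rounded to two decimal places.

The Philippines: (1 + 0.0130)/(1 + 0.1036) − 1 = -8.2095%
Vietnam: (1 + 0.1340)/(1 + 0.0130) − 1 = 11.9447%
Differential = -8.2095% − 11.9447% = -20.1542% → -20.15%.

-20.15%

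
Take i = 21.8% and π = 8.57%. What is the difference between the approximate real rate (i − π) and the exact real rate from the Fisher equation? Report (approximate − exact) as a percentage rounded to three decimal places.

1.044%

Approximate: r ≈ 21.800% − 8.570% = 13.2300%
Exact: (1 + 0.2180)/(1 + 0.0857) − 1 = 12.1857%
Error = 13.2300% − 12.1857% = 1.0443% → 1.044%.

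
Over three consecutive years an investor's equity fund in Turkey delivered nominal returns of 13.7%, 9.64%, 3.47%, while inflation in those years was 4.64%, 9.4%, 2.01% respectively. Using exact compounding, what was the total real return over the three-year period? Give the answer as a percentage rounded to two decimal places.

Compound the nominal returns: 1.1370 × 1.0964 × 1.0347 = 1.289864.
Compound inflation: 1.0464 × 1.0940 × 1.0201 = 1.167771.
Deflate: 1.289864 / 1.167771 = 1.104552.
Total real return = 1.104552 − 1 → 10.46%.

10.46%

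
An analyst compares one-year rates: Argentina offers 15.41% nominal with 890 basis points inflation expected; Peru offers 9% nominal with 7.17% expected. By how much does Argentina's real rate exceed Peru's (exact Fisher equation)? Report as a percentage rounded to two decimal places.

4.27%

Argentina: (1 + 0.1541)/(1 + 0.0890) − 1 = 5.9780%
Peru: (1 + 0.0900)/(1 + 0.0717) − 1 = 1.7076%
Differential = 5.9780% − 1.7076% = 4.2704% → 4.27%.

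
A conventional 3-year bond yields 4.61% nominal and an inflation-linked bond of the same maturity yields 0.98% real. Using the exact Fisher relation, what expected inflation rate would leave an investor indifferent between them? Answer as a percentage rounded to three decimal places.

3.595%

(1 + π) = (1 + i)/(1 + r) = 1.04610 / 1.00980 = 1.035948
Break-even inflation = 1.035948 − 1 → 3.595%.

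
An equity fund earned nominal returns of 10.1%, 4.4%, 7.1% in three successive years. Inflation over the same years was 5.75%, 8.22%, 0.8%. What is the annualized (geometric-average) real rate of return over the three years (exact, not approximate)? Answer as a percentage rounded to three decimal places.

Nominal growth factor = 1.1010 × 1.0440 × 1.0710 = 1.23105452
Price-level growth factor = 1.0575 × 1.0822 × 1.0080 = 1.15358191
Real growth factor = 1.23105452 / 1.15358191 = 1.06715831
Annualized real rate = 1.06715831^(1/3) − 1 = 2.1903% → 2.190%.

2.190%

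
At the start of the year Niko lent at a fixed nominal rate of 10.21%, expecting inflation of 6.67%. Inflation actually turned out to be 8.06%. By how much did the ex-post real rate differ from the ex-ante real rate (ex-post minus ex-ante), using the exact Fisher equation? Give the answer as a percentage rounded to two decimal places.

-1.33%

Ex-ante: (1 + 0.1021)/(1 + 0.0667) − 1 = 3.3186%
Ex-post: (1 + 0.1021)/(1 + 0.0806) − 1 = 1.9896%
Difference (ex-post − ex-ante) = -1.3290% → -1.33%.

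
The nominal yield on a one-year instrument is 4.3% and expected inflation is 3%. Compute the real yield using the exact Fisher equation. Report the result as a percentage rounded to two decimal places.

1.26%

1 + r = 1.04300 / 1.03000 = 1.012621
r = 1.012621 − 1 = 1.2621%, i.e. 1.26%.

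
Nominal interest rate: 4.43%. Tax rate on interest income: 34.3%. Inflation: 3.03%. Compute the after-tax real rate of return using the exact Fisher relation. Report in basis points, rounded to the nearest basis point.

-12 basis points

After-tax nominal return = 4.43% × (1 − 0.343) = 2.91051%.
1 + r = 1.0291051 / 1.03030 = 0.998840
After-tax real rate = 0.998840 − 1 → -12 basis points.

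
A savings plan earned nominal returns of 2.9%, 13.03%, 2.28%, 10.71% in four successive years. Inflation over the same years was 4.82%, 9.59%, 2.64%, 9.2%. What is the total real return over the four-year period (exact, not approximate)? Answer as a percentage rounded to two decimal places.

Compound the nominal returns: 1.0290 × 1.1303 × 1.0228 × 1.1071 = 1.317003.
Compound inflation: 1.0482 × 1.0959 × 1.0264 × 1.0920 = 1.287521.
Deflate: 1.317003 / 1.287521 = 1.022898.
Total real return = 1.022898 − 1 → 2.29%.

2.29%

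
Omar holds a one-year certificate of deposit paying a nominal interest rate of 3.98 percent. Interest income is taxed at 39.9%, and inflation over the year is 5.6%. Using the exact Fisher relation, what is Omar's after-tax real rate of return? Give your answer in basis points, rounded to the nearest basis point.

After-tax nominal return = 3.98% × (1 − 0.399) = 2.39198%.
1 + r = 1.0239198 / 1.05600 = 0.969621
After-tax real rate = 0.969621 − 1 → -304 basis points.

-304 basis points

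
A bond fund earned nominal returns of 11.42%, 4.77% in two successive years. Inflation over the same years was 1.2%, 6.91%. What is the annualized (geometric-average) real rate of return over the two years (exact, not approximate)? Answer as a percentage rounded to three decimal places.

3.873%

Nominal growth factor = 1.1142 × 1.0477 = 1.167347340
Price-level growth factor = 1.0120 × 1.0691 = 1.081929200
Real growth factor = 1.167347340 / 1.081929200 = 1.078949843
Annualized real rate = 1.078949843^(1/2) − 1 = 3.87251% → 3.873%.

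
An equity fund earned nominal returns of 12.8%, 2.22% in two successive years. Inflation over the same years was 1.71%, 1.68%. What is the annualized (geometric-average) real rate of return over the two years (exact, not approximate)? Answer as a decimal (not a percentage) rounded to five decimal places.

Nominal growth factor = 1.1280 × 1.0222 = 1.15304160
Price-level growth factor = 1.0171 × 1.0168 = 1.03418728
Real growth factor = 1.15304160 / 1.03418728 = 1.11492534
Annualized real rate = 1.11492534^(1/2) − 1 = 5.5900% → 0.05590.

0.05590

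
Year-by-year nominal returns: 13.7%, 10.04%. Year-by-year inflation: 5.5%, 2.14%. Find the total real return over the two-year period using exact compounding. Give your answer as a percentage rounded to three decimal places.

16.108%

Compound the nominal returns: 1.1370 × 1.1004 = 1.251155.
Compound inflation: 1.0550 × 1.0214 = 1.077577.
Deflate: 1.251155 / 1.077577 = 1.161082.
Total real return = 1.161082 − 1 → 16.108%.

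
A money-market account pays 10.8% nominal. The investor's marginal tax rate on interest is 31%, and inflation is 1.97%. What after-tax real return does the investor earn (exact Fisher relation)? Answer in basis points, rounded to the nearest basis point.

538 basis points

After-tax nominal return = 10.8% × (1 − 0.31) = 7.4520%.
1 + r = 1.07452 / 1.01970 = 1.053761
After-tax real rate = 1.053761 − 1 → 538 basis points.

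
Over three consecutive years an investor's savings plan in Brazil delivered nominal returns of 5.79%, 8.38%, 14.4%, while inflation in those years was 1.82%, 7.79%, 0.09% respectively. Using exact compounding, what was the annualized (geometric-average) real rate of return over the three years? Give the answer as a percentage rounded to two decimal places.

6.09%

Nominal growth factor = 1.0579 × 1.0838 × 1.1440 = 1.31165551
Price-level growth factor = 1.0182 × 1.0779 × 1.0009 = 1.09850555
Real growth factor = 1.31165551 / 1.09850555 = 1.19403631
Annualized real rate = 1.19403631^(1/3) − 1 = 6.0895% → 6.09%.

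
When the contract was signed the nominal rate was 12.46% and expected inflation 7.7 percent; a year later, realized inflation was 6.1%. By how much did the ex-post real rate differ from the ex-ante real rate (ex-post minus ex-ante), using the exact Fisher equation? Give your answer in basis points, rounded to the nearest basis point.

Ex-ante: (1 + 0.1246)/(1 + 0.0770) − 1 = 4.4197%
Ex-post: (1 + 0.1246)/(1 + 0.0610) − 1 = 5.9943%
Difference (ex-post − ex-ante) = 1.5747% → 157 basis points.

157 basis points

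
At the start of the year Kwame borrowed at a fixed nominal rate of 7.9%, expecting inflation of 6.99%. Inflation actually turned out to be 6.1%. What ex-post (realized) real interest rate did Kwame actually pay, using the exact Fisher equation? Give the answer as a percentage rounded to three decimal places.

1.697%

Ex-post: (1 + 0.0790)/(1 + 0.0610) − 1 = 1.69651%
So the realized real rate is 1.697%.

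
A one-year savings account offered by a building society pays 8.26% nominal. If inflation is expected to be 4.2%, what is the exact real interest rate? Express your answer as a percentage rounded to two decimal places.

By the Fisher relation, 1 + r = (1 + i)/(1 + π).
1 + r = 1.08260 / 1.04200 = 1.038964
r = 1.038964 − 1 = 3.8964%, i.e. 3.90%.

3.90%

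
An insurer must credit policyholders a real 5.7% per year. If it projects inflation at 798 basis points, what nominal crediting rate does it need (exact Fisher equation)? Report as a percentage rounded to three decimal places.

14.135%

(1 + i) = (1 + r)(1 + π) = 1.05700 × 1.07980 = 1.1413486
i = 1.1413486 − 1, so the required nominal rate is 14.135%.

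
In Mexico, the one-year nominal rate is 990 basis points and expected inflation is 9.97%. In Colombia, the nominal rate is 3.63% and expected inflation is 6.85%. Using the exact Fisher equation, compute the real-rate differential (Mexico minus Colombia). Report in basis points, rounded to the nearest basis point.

Mexico: (1 + 0.0990)/(1 + 0.0997) − 1 = -0.0637%
Colombia: (1 + 0.0363)/(1 + 0.0685) − 1 = -3.0136%
Differential = -0.0637% − (-3.0136%) = 2.9499% → 295 basis points.

295 basis points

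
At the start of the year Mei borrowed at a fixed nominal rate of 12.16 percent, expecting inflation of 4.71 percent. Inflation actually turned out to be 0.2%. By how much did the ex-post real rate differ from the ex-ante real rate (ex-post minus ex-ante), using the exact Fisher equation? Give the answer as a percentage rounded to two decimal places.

Ex-ante: (1 + 0.1216)/(1 + 0.0471) − 1 = 7.1149%
Ex-post: (1 + 0.1216)/(1 + 0.0020) − 1 = 11.9361%
Difference (ex-post − ex-ante) = 4.8212% → 4.82%.

4.82%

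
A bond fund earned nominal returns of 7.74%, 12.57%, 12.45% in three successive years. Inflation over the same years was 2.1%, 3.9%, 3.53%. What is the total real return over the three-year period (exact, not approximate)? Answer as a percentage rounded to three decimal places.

Nominal growth factor = 1.0774 × 1.1257 × 1.1245 = 1.363826
Price-level growth factor = 1.0210 × 1.0390 × 1.0353 = 1.098266
Real growth factor = 1.363826 / 1.098266 = 1.241800
Total real return = 1.241800 − 1 → 24.180%.

24.180%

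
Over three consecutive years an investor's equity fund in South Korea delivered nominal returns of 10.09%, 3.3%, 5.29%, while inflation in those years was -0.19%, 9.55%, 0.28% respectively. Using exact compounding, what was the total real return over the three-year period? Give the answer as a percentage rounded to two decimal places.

Compound the nominal returns: 1.1009 × 1.0330 × 1.0529 = 1.197389.
Compound inflation: 0.9981 × 1.0955 × 1.0028 = 1.096480.
Deflate: 1.197389 / 1.096480 = 1.092030.
Total real return = 1.092030 − 1 → 9.20%.

9.20%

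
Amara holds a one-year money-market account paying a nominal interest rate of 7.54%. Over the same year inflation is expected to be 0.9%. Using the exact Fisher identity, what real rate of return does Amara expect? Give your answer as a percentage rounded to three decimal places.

By the Fisher identity, 1 + r = (1 + i)/(1 + π).
1 + r = 1.07540 / 1.00900 = 1.065808
r = 1.065808 − 1 = 6.5808%, i.e. 6.581%.

6.581%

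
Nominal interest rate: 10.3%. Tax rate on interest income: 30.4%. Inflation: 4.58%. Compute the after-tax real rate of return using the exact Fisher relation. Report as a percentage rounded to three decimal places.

2.475%

After-tax nominal return = 10.3% × (1 − 0.304) = 7.1688%.
1 + r = 1.071688 / 1.04580 = 1.024754
After-tax real rate = 1.024754 − 1 → 2.475%.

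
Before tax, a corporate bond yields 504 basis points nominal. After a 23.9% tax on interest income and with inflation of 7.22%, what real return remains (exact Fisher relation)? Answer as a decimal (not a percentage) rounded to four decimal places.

After-tax nominal return = 5.04% × (1 − 0.239) = 3.83544%.
1 + r = 1.0383544 / 1.07220 = 0.968434
After-tax real rate = 0.968434 − 1 → -0.0316.

-0.0316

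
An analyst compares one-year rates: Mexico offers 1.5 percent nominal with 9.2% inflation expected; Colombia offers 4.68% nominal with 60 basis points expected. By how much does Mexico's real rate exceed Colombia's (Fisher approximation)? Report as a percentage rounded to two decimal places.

Mexico: 1.5% − 9.2% = -7.700%
Colombia: 4.68% − 0.6% = 4.080%
Differential = -11.780% → -11.78%.

-11.78%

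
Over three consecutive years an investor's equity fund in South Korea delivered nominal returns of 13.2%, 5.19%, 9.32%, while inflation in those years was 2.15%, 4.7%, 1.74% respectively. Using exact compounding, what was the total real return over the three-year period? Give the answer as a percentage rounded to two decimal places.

19.63%

Nominal growth factor = 1.1320 × 1.0519 × 1.0932 = 1.301729
Price-level growth factor = 1.0215 × 1.0470 × 1.0174 = 1.088120
Real growth factor = 1.301729 / 1.088120 = 1.196310
Total real return = 1.196310 − 1 → 19.63%.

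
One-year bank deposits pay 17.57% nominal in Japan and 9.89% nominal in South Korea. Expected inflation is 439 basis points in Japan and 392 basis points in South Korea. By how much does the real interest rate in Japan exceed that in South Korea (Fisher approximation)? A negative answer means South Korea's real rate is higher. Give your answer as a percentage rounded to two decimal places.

Japan: 17.57% − 4.39% = 13.180%
South Korea: 9.89% − 3.92% = 5.970%
Differential = 7.210% → 7.21%.

7.21%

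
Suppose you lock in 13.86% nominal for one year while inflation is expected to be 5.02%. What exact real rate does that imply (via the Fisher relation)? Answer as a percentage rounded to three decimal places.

8.417%

1 + r = 1.13860 / 1.05020 = 1.084174
r = 1.084174 − 1 = 8.4174%, i.e. 8.417%.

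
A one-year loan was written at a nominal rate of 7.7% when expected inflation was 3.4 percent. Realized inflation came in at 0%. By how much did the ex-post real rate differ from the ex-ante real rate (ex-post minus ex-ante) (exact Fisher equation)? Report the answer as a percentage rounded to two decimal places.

3.54%

Ex-ante: (1 + 0.0770)/(1 + 0.0340) − 1 = 4.1586%
Ex-post: (1 + 0.0770)/(1 + 0.0000) − 1 = 7.7000%
Difference (ex-post − ex-ante) = 3.5414% → 3.54%.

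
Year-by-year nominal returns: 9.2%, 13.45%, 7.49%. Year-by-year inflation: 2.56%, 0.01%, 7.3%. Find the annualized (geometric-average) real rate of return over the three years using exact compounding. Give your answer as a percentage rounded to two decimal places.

Compound the nominal returns: 1.0920 × 1.1345 × 1.0749 = 1.33166566.
Compound inflation: 1.0256 × 1.0001 × 1.0730 = 1.10057885.
Deflate: 1.33166566 / 1.10057885 = 1.20996843.
Annualized real rate = 1.20996843^(1/3) − 1 = 6.5593% → 6.56%.

6.56%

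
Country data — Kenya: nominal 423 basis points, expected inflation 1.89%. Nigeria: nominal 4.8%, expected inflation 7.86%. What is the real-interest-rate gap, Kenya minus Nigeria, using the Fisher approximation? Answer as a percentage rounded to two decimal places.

5.40%

Kenya: 4.23% − 1.89% = 2.340%
Nigeria: 4.8% − 7.86% = -3.060%
Differential = 5.400% → 5.40%.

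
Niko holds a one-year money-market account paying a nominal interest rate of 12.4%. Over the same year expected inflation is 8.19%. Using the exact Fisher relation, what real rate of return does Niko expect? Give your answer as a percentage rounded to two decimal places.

By the Fisher relation, 1 + r = (1 + i)/(1 + π).
1 + r = 1.12400 / 1.08190 = 1.038913
r = 1.038913 − 1 = 3.8913%, i.e. 3.89%.

3.89%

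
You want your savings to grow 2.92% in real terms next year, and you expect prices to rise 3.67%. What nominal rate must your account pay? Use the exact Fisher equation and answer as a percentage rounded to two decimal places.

6.70%

(1 + i) = (1 + r)(1 + π) = 1.02920 × 1.03670 = 1.06697164
i = 1.06697164 − 1, so the required nominal rate is 6.70%.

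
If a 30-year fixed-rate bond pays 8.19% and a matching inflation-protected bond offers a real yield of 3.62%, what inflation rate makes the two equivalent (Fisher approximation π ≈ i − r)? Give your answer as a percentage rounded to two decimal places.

4.57%

π ≈ i − r = 8.19% − 3.62% → 4.57%.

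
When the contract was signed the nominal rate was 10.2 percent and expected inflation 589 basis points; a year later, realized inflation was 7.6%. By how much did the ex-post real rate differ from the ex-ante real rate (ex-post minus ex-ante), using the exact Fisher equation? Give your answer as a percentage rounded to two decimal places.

-1.65%

Ex-ante: (1 + 0.1020)/(1 + 0.0589) − 1 = 4.0703%
Ex-post: (1 + 0.1020)/(1 + 0.0760) − 1 = 2.4164%
Difference (ex-post − ex-ante) = -1.6539% → -1.65%.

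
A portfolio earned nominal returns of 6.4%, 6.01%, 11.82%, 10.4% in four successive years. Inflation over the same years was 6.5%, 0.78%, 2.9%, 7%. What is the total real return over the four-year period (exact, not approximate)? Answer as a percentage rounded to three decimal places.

Nominal growth factor = 1.0640 × 1.0601 × 1.1182 × 1.1040 = 1.3924417
Price-level growth factor = 1.0650 × 1.0078 × 1.0290 × 1.0700 = 1.1817432
Real growth factor = 1.3924417 / 1.1817432 = 1.1782947
Total real return = 1.1782947 − 1 → 17.829%.

17.829%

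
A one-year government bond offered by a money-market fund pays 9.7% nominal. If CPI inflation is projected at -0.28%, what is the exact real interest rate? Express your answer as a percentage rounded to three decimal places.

1 + r = 1.09700 / 0.99720 = 1.100080
r = 1.100080 − 1 = 10.0080%, i.e. 10.008%.

10.008%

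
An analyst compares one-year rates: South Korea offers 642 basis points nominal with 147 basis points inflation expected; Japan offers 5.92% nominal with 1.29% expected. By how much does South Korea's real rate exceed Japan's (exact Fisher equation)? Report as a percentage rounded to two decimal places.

0.31%

South Korea: (1 + 0.0642)/(1 + 0.0147) − 1 = 4.8783%
Japan: (1 + 0.0592)/(1 + 0.0129) − 1 = 4.5710%
Differential = 4.8783% − 4.5710% = 0.3073% → 0.31%.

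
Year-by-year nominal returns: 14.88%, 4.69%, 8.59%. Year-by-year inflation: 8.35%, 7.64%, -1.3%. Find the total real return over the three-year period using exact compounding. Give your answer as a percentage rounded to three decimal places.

Nominal growth factor = 1.1488 × 1.0469 × 1.0859 = 1.305989
Price-level growth factor = 1.0835 × 1.0764 × 0.9870 = 1.151118
Real growth factor = 1.305989 / 1.151118 = 1.134540
Total real return = 1.134540 − 1 → 13.454%.

13.454%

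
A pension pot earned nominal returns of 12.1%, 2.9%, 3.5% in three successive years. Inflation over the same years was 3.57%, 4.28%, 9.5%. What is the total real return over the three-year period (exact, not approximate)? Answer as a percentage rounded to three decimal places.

Compound the nominal returns: 1.1210 × 1.0290 × 1.0350 = 1.193882.
Compound inflation: 1.0357 × 1.0428 × 1.0950 = 1.182631.
Deflate: 1.193882 / 1.182631 = 1.009514.
Total real return = 1.009514 − 1 → 0.951%.

0.951%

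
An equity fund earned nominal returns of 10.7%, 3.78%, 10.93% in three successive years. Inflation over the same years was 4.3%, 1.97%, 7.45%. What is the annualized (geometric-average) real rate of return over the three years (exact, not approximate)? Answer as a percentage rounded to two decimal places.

Compound the nominal returns: 1.1070 × 1.0378 × 1.1093 = 1.27441331.
Compound inflation: 1.0430 × 1.0197 × 1.0745 = 1.14278136.
Deflate: 1.27441331 / 1.14278136 = 1.11518560.
Annualized real rate = 1.11518560^(1/3) − 1 = 3.7009% → 3.70%.

3.70%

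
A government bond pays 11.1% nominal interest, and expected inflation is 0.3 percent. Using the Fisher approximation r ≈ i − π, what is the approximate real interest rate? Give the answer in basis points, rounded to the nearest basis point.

r ≈ i − π = 11.1% − 0.3% = 1080 basis points.

1080 basis points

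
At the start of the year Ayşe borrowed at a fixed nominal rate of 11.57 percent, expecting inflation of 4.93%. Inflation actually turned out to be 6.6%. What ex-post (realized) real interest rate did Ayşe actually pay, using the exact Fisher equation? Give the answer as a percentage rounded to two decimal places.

Ex-post: (1 + 0.1157)/(1 + 0.0660) − 1 = 4.6623%
So the realized real rate is 4.66%.

4.66%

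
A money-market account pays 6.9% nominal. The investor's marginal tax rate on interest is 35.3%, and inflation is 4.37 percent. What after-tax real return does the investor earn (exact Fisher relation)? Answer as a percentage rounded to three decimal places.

After-tax nominal return = 6.9% × (1 − 0.353) = 4.4643%.
1 + r = 1.044643 / 1.04370 = 1.000904
After-tax real rate = 1.000904 − 1 → 0.090%.

0.090%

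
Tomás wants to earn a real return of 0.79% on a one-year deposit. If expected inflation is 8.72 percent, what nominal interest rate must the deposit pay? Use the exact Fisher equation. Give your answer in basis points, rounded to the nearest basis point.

(1 + i) = (1 + r)(1 + π) = 1.00790 × 1.08720 = 1.09578888
i = 1.09578888 − 1, so the required nominal rate is 958 basis points.

958 basis points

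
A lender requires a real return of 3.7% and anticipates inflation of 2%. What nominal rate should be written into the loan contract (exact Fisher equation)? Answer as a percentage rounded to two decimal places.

5.77%

(1 + i) = (1 + r)(1 + π) = 1.03700 × 1.02000 = 1.05774
i = 1.05774 − 1, so the required nominal rate is 5.77%.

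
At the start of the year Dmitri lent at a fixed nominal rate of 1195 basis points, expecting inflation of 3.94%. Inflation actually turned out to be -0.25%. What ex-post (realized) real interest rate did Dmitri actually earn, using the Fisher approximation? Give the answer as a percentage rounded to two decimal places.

12.20%

Ex-post: 11.95% − (-0.25%) = 12.200%
So the realized real rate is 12.20%.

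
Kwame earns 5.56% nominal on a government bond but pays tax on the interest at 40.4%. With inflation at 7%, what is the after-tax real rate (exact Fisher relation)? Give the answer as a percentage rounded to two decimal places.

After-tax nominal return = 5.56% × (1 − 0.404) = 3.31376%.
1 + r = 1.0331376 / 1.07000 = 0.965549
After-tax real rate = 0.965549 − 1 → -3.45%.

-3.45%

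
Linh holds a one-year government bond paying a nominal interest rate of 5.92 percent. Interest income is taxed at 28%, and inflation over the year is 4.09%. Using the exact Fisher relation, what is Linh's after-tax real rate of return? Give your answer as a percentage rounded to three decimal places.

0.166%

After-tax nominal return = 5.92% × (1 − 0.28) = 4.2624%.
1 + r = 1.042624 / 1.04090 = 1.001656
After-tax real rate = 1.001656 − 1 → 0.166%.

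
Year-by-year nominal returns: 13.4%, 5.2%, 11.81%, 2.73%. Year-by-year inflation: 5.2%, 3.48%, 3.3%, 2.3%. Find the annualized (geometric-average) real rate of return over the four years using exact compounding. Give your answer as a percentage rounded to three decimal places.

Compound the nominal returns: 1.1340 × 1.0520 × 1.1181 × 1.0273 = 1.370271831.
Compound inflation: 1.0520 × 1.0348 × 1.0330 × 1.0230 = 1.150397992.
Deflate: 1.370271831 / 1.150397992 = 1.191128497.
Annualized real rate = 1.191128497^(1/4) − 1 = 4.46953% → 4.470%.

4.470%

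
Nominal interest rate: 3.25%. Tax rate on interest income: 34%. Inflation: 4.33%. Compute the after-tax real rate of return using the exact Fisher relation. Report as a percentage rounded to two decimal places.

-2.09%

After-tax nominal return = 3.25% × (1 − 0.34) = 2.1450%.
1 + r = 1.02145 / 1.04330 = 0.979057
After-tax real rate = 0.979057 − 1 → -2.09%.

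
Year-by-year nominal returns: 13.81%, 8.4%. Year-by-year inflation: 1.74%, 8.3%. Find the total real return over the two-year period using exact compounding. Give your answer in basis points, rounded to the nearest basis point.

1197 basis points

Nominal growth factor = 1.1381 × 1.0840 = 1.233700
Price-level growth factor = 1.0174 × 1.0830 = 1.101844
Real growth factor = 1.233700 / 1.101844 = 1.119669
Total real return = 1.119669 − 1 → 1197 basis points.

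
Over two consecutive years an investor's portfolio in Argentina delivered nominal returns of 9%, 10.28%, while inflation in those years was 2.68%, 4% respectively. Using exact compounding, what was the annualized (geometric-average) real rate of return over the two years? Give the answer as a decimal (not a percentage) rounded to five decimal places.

Nominal growth factor = 1.0900 × 1.1028 = 1.20205200
Price-level growth factor = 1.0268 × 1.0400 = 1.06787200
Real growth factor = 1.20205200 / 1.06787200 = 1.12565176
Annualized real rate = 1.12565176^(1/2) − 1 = 6.0967% → 0.06097.

0.06097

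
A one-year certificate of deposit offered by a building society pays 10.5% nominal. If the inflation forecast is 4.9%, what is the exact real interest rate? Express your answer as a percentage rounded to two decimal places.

By the Fisher equation, 1 + r = (1 + i)/(1 + π).
1 + r = 1.10500 / 1.04900 = 1.053384
r = 1.053384 − 1 = 5.3384%, i.e. 5.34%.

5.34%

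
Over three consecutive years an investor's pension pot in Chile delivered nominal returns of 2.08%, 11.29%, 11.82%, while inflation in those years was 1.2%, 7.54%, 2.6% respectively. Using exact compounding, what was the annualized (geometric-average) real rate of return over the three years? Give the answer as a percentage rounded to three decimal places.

Nominal growth factor = 1.0208 × 1.1129 × 1.1182 = 1.27032923
Price-level growth factor = 1.0120 × 1.0754 × 1.0260 = 1.11660072
Real growth factor = 1.27032923 / 1.11660072 = 1.13767545
Annualized real rate = 1.13767545^(1/3) − 1 = 4.3933% → 4.393%.

4.393%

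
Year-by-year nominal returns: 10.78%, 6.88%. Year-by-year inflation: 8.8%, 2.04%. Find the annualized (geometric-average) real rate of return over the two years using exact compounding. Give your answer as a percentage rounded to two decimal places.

Nominal growth factor = 1.1078 × 1.0688 = 1.18401664
Price-level growth factor = 1.0880 × 1.0204 = 1.11019520
Real growth factor = 1.18401664 / 1.11019520 = 1.06649411
Annualized real rate = 1.06649411^(1/2) − 1 = 3.2712% → 3.27%.

3.27%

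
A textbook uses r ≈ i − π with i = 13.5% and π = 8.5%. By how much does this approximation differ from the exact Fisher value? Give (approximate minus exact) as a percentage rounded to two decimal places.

Approximate: r ≈ 13.500% − 8.500% = 5.0000%
Exact: (1 + 0.1350)/(1 + 0.0850) − 1 = 4.6083%
Error = 5.0000% − 4.6083% = 0.3917% → 0.39%.

0.39%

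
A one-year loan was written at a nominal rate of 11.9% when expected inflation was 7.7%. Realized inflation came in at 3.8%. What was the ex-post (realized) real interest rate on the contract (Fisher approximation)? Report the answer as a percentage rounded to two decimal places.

8.10%

Ex-post: 11.9% − 3.8% = 8.100%
So the realized real rate is 8.10%.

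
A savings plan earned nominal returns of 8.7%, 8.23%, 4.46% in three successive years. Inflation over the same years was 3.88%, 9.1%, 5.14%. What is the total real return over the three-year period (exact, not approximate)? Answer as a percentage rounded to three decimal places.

3.134%

Nominal growth factor = 1.0870 × 1.0823 × 1.0446 = 1.228930
Price-level growth factor = 1.0388 × 1.0910 × 1.0514 = 1.191584
Real growth factor = 1.228930 / 1.191584 = 1.031342
Total real return = 1.031342 − 1 → 3.134%.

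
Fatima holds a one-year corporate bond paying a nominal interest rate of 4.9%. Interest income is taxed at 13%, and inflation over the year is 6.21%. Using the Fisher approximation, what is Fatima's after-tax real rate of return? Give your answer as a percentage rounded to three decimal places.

-1.947%

After-tax nominal return = 4.9% × (1 − 0.13) = 4.2630%.
r ≈ 4.2630% − 6.21% → -1.947%.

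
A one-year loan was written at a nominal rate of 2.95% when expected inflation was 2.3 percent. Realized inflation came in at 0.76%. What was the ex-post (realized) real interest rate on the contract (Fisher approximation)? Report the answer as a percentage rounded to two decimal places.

2.19%

Ex-post: 2.95% − 0.76% = 2.190%
So the realized real rate is 2.19%.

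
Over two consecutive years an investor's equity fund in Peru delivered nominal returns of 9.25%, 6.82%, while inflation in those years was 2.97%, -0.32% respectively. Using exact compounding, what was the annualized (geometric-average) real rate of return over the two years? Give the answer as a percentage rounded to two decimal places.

6.63%

Compound the nominal returns: 1.0925 × 1.0682 = 1.16700850.
Compound inflation: 1.0297 × 0.9968 = 1.02640496.
Deflate: 1.16700850 / 1.02640496 = 1.13698642.
Annualized real rate = 1.13698642^(1/2) − 1 = 6.6296% → 6.63%.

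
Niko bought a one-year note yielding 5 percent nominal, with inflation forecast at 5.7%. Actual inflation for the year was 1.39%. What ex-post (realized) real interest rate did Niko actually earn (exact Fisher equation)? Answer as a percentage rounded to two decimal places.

3.56%

Ex-post: (1 + 0.0500)/(1 + 0.0139) − 1 = 3.5605%
So the realized real rate is 3.56%.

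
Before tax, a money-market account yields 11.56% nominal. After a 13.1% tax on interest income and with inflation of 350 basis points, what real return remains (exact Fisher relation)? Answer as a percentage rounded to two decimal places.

6.32%

After-tax nominal return = 11.56% × (1 − 0.131) = 10.04564%.
1 + r = 1.1004564 / 1.03500 = 1.063243
After-tax real rate = 1.063243 − 1 → 6.32%.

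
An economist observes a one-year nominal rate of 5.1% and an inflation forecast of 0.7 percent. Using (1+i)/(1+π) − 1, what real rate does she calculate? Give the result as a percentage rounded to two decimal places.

By the Fisher identity, 1 + r = (1 + i)/(1 + π).
1 + r = 1.05100 / 1.00700 = 1.043694
r = 1.043694 − 1 = 4.3694%, i.e. 4.37%.

4.37%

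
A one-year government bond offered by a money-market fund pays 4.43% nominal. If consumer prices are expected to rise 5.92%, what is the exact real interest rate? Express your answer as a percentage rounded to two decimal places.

-1.41%

1 + r = 1.04430 / 1.05920 = 0.985933
r = 0.985933 − 1 = -1.4067%, i.e. -1.41%.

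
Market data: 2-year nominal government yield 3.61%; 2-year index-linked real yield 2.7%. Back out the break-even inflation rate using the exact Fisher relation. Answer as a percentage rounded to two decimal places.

(1 + π) = (1 + i)/(1 + r) = 1.03610 / 1.02700 = 1.008861
Break-even inflation = 1.008861 − 1 → 0.89%.

0.89%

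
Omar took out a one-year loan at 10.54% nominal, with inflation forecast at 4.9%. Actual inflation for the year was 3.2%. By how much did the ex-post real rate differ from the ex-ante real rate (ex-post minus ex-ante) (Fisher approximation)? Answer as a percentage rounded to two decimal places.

Ex-ante: 10.54% − 4.9% = 5.640%
Ex-post: 10.54% − 3.2% = 7.340%
Difference (ex-post − ex-ante) = 1.7000% → 1.70%.

1.70%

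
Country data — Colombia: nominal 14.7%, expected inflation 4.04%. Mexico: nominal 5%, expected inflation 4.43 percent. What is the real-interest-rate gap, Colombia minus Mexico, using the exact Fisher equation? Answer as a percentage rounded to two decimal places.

Colombia: (1 + 0.1470)/(1 + 0.0404) − 1 = 10.2461%
Mexico: (1 + 0.0500)/(1 + 0.0443) − 1 = 0.5458%
Differential = 10.2461% − 0.5458% = 9.7002% → 9.70%.

9.70%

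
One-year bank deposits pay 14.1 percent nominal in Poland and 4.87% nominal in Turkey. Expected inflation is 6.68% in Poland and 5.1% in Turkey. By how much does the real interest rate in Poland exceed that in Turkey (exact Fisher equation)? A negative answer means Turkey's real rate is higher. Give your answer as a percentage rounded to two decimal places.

Poland: (1 + 0.1410)/(1 + 0.0668) − 1 = 6.9554%
Turkey: (1 + 0.0487)/(1 + 0.0510) − 1 = -0.2188%
Differential = 6.9554% − (-0.2188%) = 7.1742% → 7.17%.

7.17%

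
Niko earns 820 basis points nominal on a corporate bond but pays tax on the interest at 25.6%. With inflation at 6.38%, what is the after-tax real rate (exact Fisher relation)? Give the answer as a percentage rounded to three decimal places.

After-tax nominal return = 8.2% × (1 − 0.256) = 6.1008%.
1 + r = 1.061008 / 1.06380 = 0.9973754
After-tax real rate = 0.9973754 − 1 → -0.262%.

-0.262%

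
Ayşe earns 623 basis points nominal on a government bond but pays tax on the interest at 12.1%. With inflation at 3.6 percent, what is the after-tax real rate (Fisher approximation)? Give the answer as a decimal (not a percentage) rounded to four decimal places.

0.0188

After-tax nominal return = 6.23% × (1 − 0.121) = 5.47617%.
r ≈ 5.47617% − 3.6% → 0.0188.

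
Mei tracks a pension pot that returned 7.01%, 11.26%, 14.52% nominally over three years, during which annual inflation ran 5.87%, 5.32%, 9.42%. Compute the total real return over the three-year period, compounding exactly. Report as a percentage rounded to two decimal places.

11.75%

Compound the nominal returns: 1.0701 × 1.1126 × 1.1452 = 1.363467.
Compound inflation: 1.0587 × 1.0532 × 1.0942 = 1.220058.
Deflate: 1.363467 / 1.220058 = 1.117543.
Total real return = 1.117543 − 1 → 11.75%.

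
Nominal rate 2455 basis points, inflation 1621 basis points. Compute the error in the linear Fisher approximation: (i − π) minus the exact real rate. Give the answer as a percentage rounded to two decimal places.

Approximate: r ≈ 24.550% − 16.210% = 8.3400%
Exact: (1 + 0.2455)/(1 + 0.1621) − 1 = 7.1767%
Error = 8.3400% − 7.1767% = 1.1633% → 1.16%.

1.16%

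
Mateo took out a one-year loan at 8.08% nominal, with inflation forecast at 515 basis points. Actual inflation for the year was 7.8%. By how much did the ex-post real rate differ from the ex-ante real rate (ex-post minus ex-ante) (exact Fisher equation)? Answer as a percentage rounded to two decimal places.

Ex-ante: (1 + 0.0808)/(1 + 0.0515) − 1 = 2.7865%
Ex-post: (1 + 0.0808)/(1 + 0.0780) − 1 = 0.2597%
Difference (ex-post − ex-ante) = -2.5268% → -2.53%.

-2.53%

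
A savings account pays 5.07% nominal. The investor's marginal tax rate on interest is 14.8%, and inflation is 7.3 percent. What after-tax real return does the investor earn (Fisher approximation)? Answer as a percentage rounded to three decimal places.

After-tax nominal return = 5.07% × (1 − 0.148) = 4.31964%.
r ≈ 4.31964% − 7.3% → -2.980%.

-2.980%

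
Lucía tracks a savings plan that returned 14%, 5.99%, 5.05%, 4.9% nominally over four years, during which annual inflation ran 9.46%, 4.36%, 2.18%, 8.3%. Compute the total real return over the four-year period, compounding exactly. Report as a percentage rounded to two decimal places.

5.33%

Compound the nominal returns: 1.1400 × 1.0599 × 1.0505 × 1.0490 = 1.331500.
Compound inflation: 1.0946 × 1.0436 × 1.0218 × 1.0830 = 1.264107.
Deflate: 1.331500 / 1.264107 = 1.053313.
Total real return = 1.053313 − 1 → 5.33%.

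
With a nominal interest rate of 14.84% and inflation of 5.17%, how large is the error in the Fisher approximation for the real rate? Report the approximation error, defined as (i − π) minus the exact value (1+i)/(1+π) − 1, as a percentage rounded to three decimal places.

Approximate: r ≈ 14.840% − 5.170% = 9.6700%
Exact: (1 + 0.1484)/(1 + 0.0517) − 1 = 9.1946%
Error = 9.6700% − 9.1946% = 0.4754% → 0.475%.

0.475%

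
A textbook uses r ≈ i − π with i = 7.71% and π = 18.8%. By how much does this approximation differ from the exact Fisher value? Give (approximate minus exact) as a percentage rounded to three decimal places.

Approximate: r ≈ 7.710% − 18.800% = -11.0900%
Exact: (1 + 0.0771)/(1 + 0.1880) − 1 = -9.3350%
Error = -11.0900% − (-9.3350%) = -1.7550% → -1.755%.

-1.755%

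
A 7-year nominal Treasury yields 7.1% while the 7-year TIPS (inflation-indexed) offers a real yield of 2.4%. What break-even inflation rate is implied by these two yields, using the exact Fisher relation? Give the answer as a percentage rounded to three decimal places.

4.590%

(1 + π) = (1 + i)/(1 + r) = 1.07100 / 1.02400 = 1.045898
Break-even inflation = 1.045898 − 1 → 4.590%.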